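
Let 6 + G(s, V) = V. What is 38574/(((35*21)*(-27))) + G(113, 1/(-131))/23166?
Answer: -1445406299/743512770 ≈ -1.9440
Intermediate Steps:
G(s, V) = -6 + V
38574/(((35*21)*(-27))) + G(113, 1/(-131))/23166 = 38574/(((35*21)*(-27))) + (-6 + 1/(-131))/23166 = 38574/((735*(-27))) + (-6 - 1/131)*(1/23166) = 38574/(-19845) - 787/131*1/23166 = 38574*(-1/19845) - 787/3034746 = -4286/2205 - 787/3034746 = -1445406299/743512770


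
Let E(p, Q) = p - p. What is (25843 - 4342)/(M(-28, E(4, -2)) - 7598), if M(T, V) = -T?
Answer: -21501/7570 ≈ -2.8403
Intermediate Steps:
E(p, Q) = 0
(25843 - 4342)/(M(-28, E(4, -2)) - 7598) = (25843 - 4342)/(-1*(-28) - 7598) = 21501/(28 - 7598) = 21501/(-7570) = 21501*(-1/7570) = -21501/7570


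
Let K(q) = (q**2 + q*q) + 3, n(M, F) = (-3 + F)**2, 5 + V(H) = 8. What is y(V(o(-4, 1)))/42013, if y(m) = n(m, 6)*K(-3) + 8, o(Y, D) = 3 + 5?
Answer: 197/42013 ≈ 0.0046890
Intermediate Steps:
o(Y, D) = 8
V(H) = 3 (V(H) = -5 + 8 = 3)
K(q) = 3 + 2*q**2 (K(q) = (q**2 + q**2) + 3 = 2*q**2 + 3 = 3 + 2*q**2)
y(m) = 197 (y(m) = (-3 + 6)**2*(3 + 2*(-3)**2) + 8 = 3**2*(3 + 2*9) + 8 = 9*(3 + 18) + 8 = 9*21 + 8 = 189 + 8 = 197)
y(V(o(-4, 1)))/42013 = 197/42013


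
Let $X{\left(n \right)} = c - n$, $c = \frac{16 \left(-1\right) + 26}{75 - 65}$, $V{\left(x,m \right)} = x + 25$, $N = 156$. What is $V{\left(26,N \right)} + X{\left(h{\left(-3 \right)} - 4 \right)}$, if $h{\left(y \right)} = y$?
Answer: $59$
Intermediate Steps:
$V{\left(x,m \right)} = 25 + x$
$c = 1$ ($c = \frac{-16 + 26}{10} = 10 \cdot \frac{1}{10} = 1$)
$X{\left(n \right)} = 1 - n$
$V{\left(26,N \right)} + X{\left(h{\left(-3 \right)} - 4 \right)} = \left(25 + 26\right) + \left(1 - \left(-3 - 4\right)\right) = 51 + \left(1 - -7\right) = 51 + \left(1 + 7\right) = 51 + 8 = 59$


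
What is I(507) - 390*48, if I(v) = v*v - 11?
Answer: 238318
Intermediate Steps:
I(v) = -11 + v² (I(v) = v² - 11 = -11 + v²)
I(507) - 390*48 = (-11 + 507²) - 390*48 = (-11 + 257049) - 1*18720 = 257038 - 18720 = 238318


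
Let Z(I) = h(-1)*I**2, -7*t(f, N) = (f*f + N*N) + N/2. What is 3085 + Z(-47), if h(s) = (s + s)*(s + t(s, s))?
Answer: 59148/7 ≈ 8449.7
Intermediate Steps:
t(f, N) = -N**2/7 - f**2/7 - N/14 (t(f, N) = -((f*f + N*N) + N/2)/7 = -((f**2 + N**2) + N*(1/2))/7 = -((N**2 + f**2) + N/2)/7 = -(N**2 + f**2 + N/2)/7 = -N**2/7 - f**2/7 - N/14)
h(s) = 2*s*(-2*s**2/7 + 13*s/14) (h(s) = (s + s)*(s + (-s**2/7 - s**2/7 - s/14)) = (2*s)*(s + (-2*s**2/7 - s/14)) = (2*s)*(-2*s**2/7 + 13*s/14) = 2*s*(-2*s**2/7 + 13*s/14))
Z(I) = 17*I**2/7 (Z(I) = ((1/7)*(-1)**2*(13 - 4*(-1)))*I**2 = ((1/7)*1*(13 + 4))*I**2 = ((1/7)*1*17)*I**2 = 17*I**2/7)
3085 + Z(-47) = 3085 + (17/7)*(-47)**2 = 3085 + (17/7)*2209 = 3085 + 37553/7 = 59148/7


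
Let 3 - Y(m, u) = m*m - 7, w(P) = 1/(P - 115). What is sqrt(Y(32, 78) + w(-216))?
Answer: I*sqrt(111095185)/331 ≈ 31.843*I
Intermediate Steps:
w(P) = 1/(-115 + P)
Y(m, u) = 10 - m**2 (Y(m, u) = 3 - (m*m - 7) = 3 - (m**2 - 7) = 3 - (-7 + m**2) = 3 + (7 - m**2) = 10 - m**2)
sqrt(Y(32, 78) + w(-216)) = sqrt((10 - 1*32**2) + 1/(-115 - 216)) = sqrt((10 - 1*1024) + 1/(-331)) = sqrt((10 - 1024) - 1/331) = sqrt(-1014 - 1/331) = sqrt(-335635/331) = I*sqrt(111095185)/331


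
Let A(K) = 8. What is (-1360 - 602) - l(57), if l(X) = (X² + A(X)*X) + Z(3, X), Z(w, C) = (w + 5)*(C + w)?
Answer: -6147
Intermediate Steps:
Z(w, C) = (5 + w)*(C + w)
l(X) = 24 + X² + 16*X (l(X) = (X² + 8*X) + (3² + 5*X + 5*3 + X*3) = (X² + 8*X) + (9 + 5*X + 15 + 3*X) = (X² + 8*X) + (24 + 8*X) = 24 + X² + 16*X)
(-1360 - 602) - l(57) = (-1360 - 602) - (24 + 57² + 16*57) = -1962 - (24 + 3249 + 912) = -1962 - 1*4185 = -1962 - 4185 = -6147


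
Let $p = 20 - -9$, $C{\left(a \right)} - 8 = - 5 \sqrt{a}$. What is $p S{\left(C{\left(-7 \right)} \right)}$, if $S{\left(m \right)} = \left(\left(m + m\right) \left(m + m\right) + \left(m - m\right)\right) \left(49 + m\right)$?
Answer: $-1058732 - 464580 i \sqrt{7} \approx -1.0587 \cdot 10^{6} - 1.2292 \cdot 10^{6} i$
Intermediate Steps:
$C{\left(a \right)} = 8 - 5 \sqrt{a}$
$S{\left(m \right)} = 4 m^{2} \left(49 + m\right)$ ($S{\left(m \right)} = \left(2 m 2 m + 0\right) \left(49 + m\right) = \left(4 m^{2} + 0\right) \left(49 + m\right) = 4 m^{2} \left(49 + m\right)$)
$p = 29$ ($p = 20 + 9 = 29$)
$p S{\left(C{\left(-7 \right)} \right)} = 29 \cdot 4 \left(8 - 5 \sqrt{-7}\right)^{2} \left(49 + \left(8 - 5 \sqrt{-7}\right)\right) = 29 \cdot 4 \left(8 - 5 i \sqrt{7}\right)^{2} \left(49 + \left(8 - 5 i \sqrt{7}\right)\right) = 29 \cdot 4 \left(8 - 5 i \sqrt{7}\right)^{2} \left(57 - 5 i \sqrt{7}\right) = 116 \left(8 - 5 i \sqrt{7}\right)^{2} \left(57 - 5 i \sqrt{7}\right)$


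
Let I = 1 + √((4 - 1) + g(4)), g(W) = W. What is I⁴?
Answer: (1 + √7)⁴ ≈ 176.66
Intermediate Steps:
I = 1 + √7 (I = 1 + √((4 - 1) + 4) = 1 + √(3 + 4) = 1 + √7 ≈ 3.6458)
I⁴ = (1 + √7)⁴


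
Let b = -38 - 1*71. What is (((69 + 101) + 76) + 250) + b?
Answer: 387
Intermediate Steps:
b = -109 (b = -38 - 71 = -109)
(((69 + 101) + 76) + 250) + b = (((69 + 101) + 76) + 250) - 109 = ((170 + 76) + 250) - 109 = (246 + 250) - 109 = 496 - 109 = 387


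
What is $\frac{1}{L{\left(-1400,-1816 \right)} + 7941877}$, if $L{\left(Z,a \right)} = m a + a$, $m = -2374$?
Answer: $\frac{1}{12251245} \approx 8.1624 \cdot 10^{-8}$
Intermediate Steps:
$L{\left(Z,a \right)} = - 2373 a$ ($L{\left(Z,a \right)} = - 2374 a + a = - 2373 a$)
$\frac{1}{L{\left(-1400,-1816 \right)} + 7941877} = \frac{1}{\left(-2373\right) \left(-1816\right) + 7941877} = \frac{1}{4309368 + 7941877} = \frac{1}{12251245}$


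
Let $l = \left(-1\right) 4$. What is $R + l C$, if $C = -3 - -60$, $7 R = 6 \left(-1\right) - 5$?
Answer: $- \frac{1607}{7} \approx -229.57$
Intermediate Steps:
$R = - \frac{11}{7}$ ($R = \frac{6 \left(-1\right) - 5}{7} = \frac{-6 - 5}{7} = \frac{1}{7} \left(-11\right) = - \frac{11}{7} \approx -1.5714$)
$l = -4$
$C = 57$ ($C = -3 + 60 = 57$)
$R + l C = - \frac{11}{7} - 228 = - \frac{1607}{7}$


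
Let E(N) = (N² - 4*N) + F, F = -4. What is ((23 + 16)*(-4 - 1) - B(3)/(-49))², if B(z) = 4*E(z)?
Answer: 1874161/49 ≈ 38248.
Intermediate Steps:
E(N) = -4 + N² - 4*N (E(N) = (N² - 4*N) - 4 = -4 + N² - 4*N)
B(z) = -16 - 16*z + 4*z² (B(z) = 4*(-4 + z² - 4*z) = -16 - 16*z + 4*z²)
((23 + 16)*(-4 - 1) - B(3)/(-49))² = ((23 + 16)*(-4 - 1) - (-16 - 16*3 + 4*3²)/(-49))² = (39*(-5) - (-16 - 48 + 4*9)*(-1)/49)² = (-195 - (-16 - 48 + 36)*(-1)/49)² = (-195 - (-28)*(-1)/49)² = (-195 - 1*4/7)² = (-195 - 4/7)² = (-1369/7)² = 1874161/49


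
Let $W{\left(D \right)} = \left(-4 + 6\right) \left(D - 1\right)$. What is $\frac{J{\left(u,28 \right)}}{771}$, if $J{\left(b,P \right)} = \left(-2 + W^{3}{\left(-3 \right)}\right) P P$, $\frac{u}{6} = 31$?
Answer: $- \frac{1568}{3} \approx -522.67$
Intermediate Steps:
$u = 186$ ($u = 6 \cdot 31 = 186$)
$W{\left(D \right)} = -2 + 2 D$ ($W{\left(D \right)} = 2 \left(-1 + D\right) = -2 + 2 D$)
$J{\left(b,P \right)} = - 514 P^{2}$ ($J{\left(b,P \right)} = \left(-2 + \left(-2 + 2 \left(-3\right)\right)^{3}\right) P P = \left(-2 + \left(-2 - 6\right)^{3}\right) P^{2} = \left(-2 + \left(-8\right)^{3}\right) P^{2} = \left(-2 - 512\right) P^{2} = - 514 P^{2}$)
$\frac{J{\left(u,28 \right)}}{771} = \frac{\left(-514\right) 28^{2}}{771} = \left(-514\right) 784 \cdot \frac{1}{771} = \left(-402976\right) \frac{1}{771} = - \frac{1568}{3}$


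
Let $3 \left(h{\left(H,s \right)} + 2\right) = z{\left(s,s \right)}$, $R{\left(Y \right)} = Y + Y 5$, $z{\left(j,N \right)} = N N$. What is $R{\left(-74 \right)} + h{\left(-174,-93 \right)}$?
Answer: $2437$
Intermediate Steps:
$z{\left(j,N \right)} = N^{2}$
$R{\left(Y \right)} = 6 Y$ ($R{\left(Y \right)} = Y + 5 Y = 6 Y$)
$h{\left(H,s \right)} = -2 + \frac{s^{2}}{3}$
$R{\left(-74 \right)} + h{\left(-174,-93 \right)} = 6 \left(-74\right) - \left(2 - \frac{\left(-93\right)^{2}}{3}\right) = -444 + \left(-2 + \frac{1}{3} \cdot 8649\right) = -444 + \left(-2 + 2883\right) = -444 + 2881 = 2437$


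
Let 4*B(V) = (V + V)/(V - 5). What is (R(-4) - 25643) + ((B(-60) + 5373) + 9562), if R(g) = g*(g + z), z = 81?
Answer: -143202/13 ≈ -11016.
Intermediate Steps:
R(g) = g*(81 + g) (R(g) = g*(g + 81) = g*(81 + g))
B(V) = V/(2*(-5 + V)) (B(V) = ((V + V)/(V - 5))/4 = ((2*V)/(-5 + V))/4 = (2*V/(-5 + V))/4 = V/(2*(-5 + V)))
(R(-4) - 25643) + ((B(-60) + 5373) + 9562) = (-4*(81 - 4) - 25643) + (((1/2)*(-60)/(-5 - 60) + 5373) + 9562) = (-4*77 - 25643) + (((1/2)*(-60)/(-65) + 5373) + 9562) = (-308 - 25643) + (((1/2)*(-60)*(-1/65) + 5373) + 9562) = -25951 + ((6/13 + 5373) + 9562) = -25951 + (69855/13 + 9562) = -25951 + 194161/13 = -143202/13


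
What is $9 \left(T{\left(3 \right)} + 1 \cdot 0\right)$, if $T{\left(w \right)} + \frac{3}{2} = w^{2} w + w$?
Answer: $\frac{513}{2} \approx 256.5$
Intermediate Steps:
$T{\left(w \right)} = - \frac{3}{2} + w + w^{3}$ ($T{\left(w \right)} = - \frac{3}{2} + \left(w^{2} w + w\right) = - \frac{3}{2} + \left(w^{3} + w\right) = - \frac{3}{2} + \left(w + w^{3}\right) = - \frac{3}{2} + w + w^{3}$)
$9 \left(T{\left(3 \right)} + 1 \cdot 0\right) = 9 \left(\left(- \frac{3}{2} + 3 + 3^{3}\right) + 1 \cdot 0\right) = 9 \left(\left(- \frac{3}{2} + 3 + 27\right) + 0\right) = 9 \left(\frac{57}{2} + 0\right) = 9 \cdot \frac{57}{2} = \frac{513}{2}$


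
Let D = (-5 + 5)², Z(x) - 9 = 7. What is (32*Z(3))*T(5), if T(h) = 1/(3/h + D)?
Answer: 2560/3 ≈ 853.33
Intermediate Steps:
Z(x) = 16 (Z(x) = 9 + 7 = 16)
D = 0 (D = 0² = 0)
T(h) = h/3 (T(h) = 1/(3/h + 0) = 1/(3/h) = h/3)
(32*Z(3))*T(5) = (32*16)*((⅓)*5) = 512*(5/3) = 2560/3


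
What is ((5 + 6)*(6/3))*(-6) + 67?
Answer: -65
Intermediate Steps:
((5 + 6)*(6/3))*(-6) + 67 = (11*(6*(1/3)))*(-6) + 67 = (11*2)*(-6) + 67 = 22*(-6) + 67 = -132 + 67 = -65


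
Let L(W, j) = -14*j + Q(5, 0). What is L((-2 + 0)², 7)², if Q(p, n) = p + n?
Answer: 8649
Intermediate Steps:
Q(p, n) = n + p
L(W, j) = 5 - 14*j (L(W, j) = -14*j + (0 + 5) = -14*j + 5 = 5 - 14*j)
L((-2 + 0)², 7)² = (5 - 14*7)² = (5 - 98)² = (-93)² = 8649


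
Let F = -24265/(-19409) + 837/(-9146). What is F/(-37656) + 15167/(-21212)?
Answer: -25347021124917703/35447872055246352 ≈ -0.71505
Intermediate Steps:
F = 205682357/177514714 (F = -24265*(-1/19409) + 837*(-1/9146) = 24265/19409 - 837/9146 = 205682357/177514714 ≈ 1.1587)
F/(-37656) + 15167/(-21212) = (205682357/177514714)/(-37656) + 15167/(-21212) = (205682357/177514714)*(-1/37656) + 15167*(-1/21212) = -205682357/6684494070384 - 15167/21212 = -25347021124917703/35447872055246352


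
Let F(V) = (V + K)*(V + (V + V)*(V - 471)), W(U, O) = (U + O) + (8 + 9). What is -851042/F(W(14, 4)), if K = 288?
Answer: 851042/9846655 ≈ 0.086430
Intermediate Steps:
W(U, O) = 17 + O + U (W(U, O) = (O + U) + 17 = 17 + O + U)
F(V) = (288 + V)*(V + 2*V*(-471 + V)) (F(V) = (V + 288)*(V + (V + V)*(V - 471)) = (288 + V)*(V + (2*V)*(-471 + V)) = (288 + V)*(V + 2*V*(-471 + V)))
-851042/F(W(14, 4)) = -851042*1/((-271008 - 365*(17 + 4 + 14) + 2*(17 + 4 + 14)²)*(17 + 4 + 14)) = -851042*1/(35*(-271008 - 365*35 + 2*35²)) = -851042*1/(35*(-271008 - 12775 + 2*1225)) = -851042*1/(35*(-271008 - 12775 + 2450)) = -851042/(35*(-281333)) = -851042/(-9846655) = -851042*(-1/9846655) = 851042/9846655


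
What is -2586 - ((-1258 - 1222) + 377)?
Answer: -483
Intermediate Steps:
-2586 - ((-1258 - 1222) + 377) = -2586 - (-2480 + 377) = -2586 - 1*(-2103) = -2586 + 2103 = -483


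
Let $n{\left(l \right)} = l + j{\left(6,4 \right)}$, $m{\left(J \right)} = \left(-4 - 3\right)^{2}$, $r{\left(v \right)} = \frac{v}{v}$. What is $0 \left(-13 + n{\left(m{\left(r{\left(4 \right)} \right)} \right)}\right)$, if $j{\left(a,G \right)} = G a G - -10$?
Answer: $0$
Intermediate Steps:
$r{\left(v \right)} = 1$
$m{\left(J \right)} = 49$ ($m{\left(J \right)} = \left(-7\right)^{2} = 49$)
$j{\left(a,G \right)} = 10 + a G^{2}$ ($j{\left(a,G \right)} = a G^{2} + 10 = 10 + a G^{2}$)
$n{\left(l \right)} = 106 + l$ ($n{\left(l \right)} = l + \left(10 + 6 \cdot 4^{2}\right) = l + \left(10 + 6 \cdot 16\right) = l + \left(10 + 96\right) = l + 106 = 106 + l$)
$0 \left(-13 + n{\left(m{\left(r{\left(4 \right)} \right)} \right)}\right) = 0 \left(-13 + \left(106 + 49\right)\right) = 0 \left(-13 + 155\right) = 0 \cdot 142 = 0$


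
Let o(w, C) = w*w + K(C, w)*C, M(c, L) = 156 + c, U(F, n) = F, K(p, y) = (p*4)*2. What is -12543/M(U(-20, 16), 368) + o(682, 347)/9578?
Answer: 37062501/651304 ≈ 56.905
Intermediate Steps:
K(p, y) = 8*p (K(p, y) = (4*p)*2 = 8*p)
o(w, C) = w² + 8*C² (o(w, C) = w*w + (8*C)*C = w² + 8*C²)
-12543/M(U(-20, 16), 368) + o(682, 347)/9578 = -12543/(156 - 20) + (682² + 8*347²)/9578 = -12543/136 + (465124 + 8*120409)*(1/9578) = -12543*1/136 + (465124 + 963272)*(1/9578) = -12543/136 + 1428396*(1/9578) = -12543/136 + 714198/4789 = 37062501/651304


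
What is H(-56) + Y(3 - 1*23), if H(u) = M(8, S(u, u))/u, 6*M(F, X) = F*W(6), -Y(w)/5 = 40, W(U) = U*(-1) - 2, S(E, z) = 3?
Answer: -4196/21 ≈ -199.81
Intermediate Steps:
W(U) = -2 - U (W(U) = -U - 2 = -2 - U)
Y(w) = -200 (Y(w) = -5*40 = -200)
M(F, X) = -4*F/3 (M(F, X) = (F*(-2 - 1*6))/6 = (F*(-2 - 6))/6 = (F*(-8))/6 = (-8*F)/6 = -4*F/3)
H(u) = -32/(3*u) (H(u) = (-4/3*8)/u = -32/(3*u))
H(-56) + Y(3 - 1*23) = -32/3/(-56) - 200 = -32/3*(-1/56) - 200 = 4/21 - 200 = -4196/21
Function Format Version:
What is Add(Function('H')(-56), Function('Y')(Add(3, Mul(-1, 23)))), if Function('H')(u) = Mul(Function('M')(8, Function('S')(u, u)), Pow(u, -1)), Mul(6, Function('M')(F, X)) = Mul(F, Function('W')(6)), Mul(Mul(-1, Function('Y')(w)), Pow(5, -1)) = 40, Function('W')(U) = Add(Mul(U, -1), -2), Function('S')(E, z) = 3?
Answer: Rational(-4196, 21) ≈ -199.81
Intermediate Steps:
Function('W')(U) = Add(-2, Mul(-1, U)) (Function('W')(U) = Add(Mul(-1, U), -2) = Add(-2, Mul(-1, U)))
Function('Y')(w) = -200 (Function('Y')(w) = Mul(-5, 40) = -200)
Function('M')(F, X) = Mul(Rational(-4, 3), F) (Function('M')(F, X) = Mul(Rational(1, 6), Mul(F, Add(-2, Mul(-1, 6)))) = Mul(Rational(1, 6), Mul(F, Add(-2, -6))) = Mul(Rational(1, 6), Mul(F, -8)) = Mul(Rational(1, 6), Mul(-8, F)) = Mul(Rational(-4, 3), F))
Function('H')(u) = Mul(Rational(-32, 3), Pow(u, -1)) (Function('H')(u) = Mul(Mul(Rational(-4, 3), 8), Pow(u, -1)) = Mul(Rational(-32, 3), Pow(u, -1)))
Add(Function('H')(-56), Function('Y')(Add(3, Mul(-1, 23)))) = Add(Mul(Rational(-32, 3), Pow(-56, -1)), -200) = Add(Mul(Rational(-32, 3), Rational(-1, 56)), -200) = Add(Rational(4, 21), -200) = Rational(-4196, 21)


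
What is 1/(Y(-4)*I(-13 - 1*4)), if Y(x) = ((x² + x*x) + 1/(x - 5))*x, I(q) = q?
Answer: 9/19516 ≈ 0.00046116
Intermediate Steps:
Y(x) = x*(1/(-5 + x) + 2*x²) (Y(x) = ((x² + x²) + 1/(-5 + x))*x = (2*x² + 1/(-5 + x))*x = (1/(-5 + x) + 2*x²)*x = x*(1/(-5 + x) + 2*x²))
1/(Y(-4)*I(-13 - 1*4)) = 1/(((-4 - 10*(-4)³ + 2*(-4)⁴)/(-5 - 4))*(-13 - 1*4)) = 1/(((-4 - 10*(-64) + 2*256)/(-9))*(-13 - 4)) = 1/(-(-4 + 640 + 512)/9*(-17)) = 1/(-⅑*1148*(-17)) = 1/(-1148/9*(-17)) = 1/(19516/9) = 9/19516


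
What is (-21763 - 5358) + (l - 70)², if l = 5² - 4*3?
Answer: -23872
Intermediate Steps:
l = 13 (l = 25 - 12 = 13)
(-21763 - 5358) + (l - 70)² = (-21763 - 5358) + (13 - 70)² = -27121 + (-57)² = -27121 + 3249 = -23872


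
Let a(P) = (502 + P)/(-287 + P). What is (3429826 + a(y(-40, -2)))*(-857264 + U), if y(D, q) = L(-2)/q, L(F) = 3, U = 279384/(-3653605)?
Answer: -6198461380799038810504/2108130085 ≈ -2.9403e+12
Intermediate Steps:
U = -279384/3653605 (U = 279384*(-1/3653605) = -279384/3653605 ≈ -0.076468)
y(D, q) = 3/q
a(P) = (502 + P)/(-287 + P)
(3429826 + a(y(-40, -2)))*(-857264 + U) = (3429826 + (502 + 3/(-2))/(-287 + 3/(-2)))*(-857264 - 279384/3653605) = (3429826 + (502 + 3*(-½))/(-287 + 3*(-½)))*(-3132104316104/3653605) = (3429826 + (502 - 3/2)/(-287 - 3/2))*(-3132104316104/3653605) = (3429826 + (1001/2)/(-577/2))*(-3132104316104/3653605) = (3429826 - 2/577*1001/2)*(-3132104316104/3653605) = (3429826 - 1001/577)*(-3132104316104/3653605) = (1979008601/577)*(-3132104316104/3653605) = -6198461380799038810504/2108130085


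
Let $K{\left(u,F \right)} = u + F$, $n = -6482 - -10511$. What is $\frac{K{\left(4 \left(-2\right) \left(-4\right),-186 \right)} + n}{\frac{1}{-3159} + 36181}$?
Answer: $\frac{12241125}{114295778} \approx 0.1071$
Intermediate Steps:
$n = 4029$ ($n = -6482 + 10511 = 4029$)
$K{\left(u,F \right)} = F + u$
$\frac{K{\left(4 \left(-2\right) \left(-4\right),-186 \right)} + n}{\frac{1}{-3159} + 36181} = \frac{\left(-186 + 4 \left(-2\right) \left(-4\right)\right) + 4029}{\frac{1}{-3159} + 36181} = \frac{\left(-186 - -32\right) + 4029}{- \frac{1}{3159} + 36181} = \frac{\left(-186 + 32\right) + 4029}{\frac{114295778}{3159}} = \left(-154 + 4029\right) \frac{3159}{114295778} = 3875 \cdot \frac{3159}{114295778} = \frac{12241125}{114295778}$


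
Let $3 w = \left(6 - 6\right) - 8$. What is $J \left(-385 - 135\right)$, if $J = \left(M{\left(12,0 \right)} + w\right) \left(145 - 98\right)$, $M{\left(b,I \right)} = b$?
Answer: $- \frac{684320}{3} \approx -2.2811 \cdot 10^{5}$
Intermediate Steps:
$w = - \frac{8}{3}$ ($w = \frac{\left(6 - 6\right) - 8}{3} = \frac{0 - 8}{3} = \frac{1}{3} \left(-8\right) = - \frac{8}{3} \approx -2.6667$)
$J = \frac{1316}{3}$ ($J = \left(12 - \frac{8}{3}\right) \left(145 - 98\right) = \frac{28}{3} \cdot 47 = \frac{1316}{3} \approx 438.67$)
$J \left(-385 - 135\right) = \frac{1316 \left(-385 - 135\right)}{3} = \frac{1316}{3} \left(-520\right) = - \frac{684320}{3}$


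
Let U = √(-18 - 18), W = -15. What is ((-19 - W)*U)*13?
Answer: -312*I ≈ -312.0*I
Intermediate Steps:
U = 6*I (U = √(-36) = 6*I ≈ 6.0*I)
((-19 - W)*U)*13 = ((-19 - 1*(-15))*(6*I))*13 = ((-19 + 15)*(6*I))*13 = -24*I*13 = -312*I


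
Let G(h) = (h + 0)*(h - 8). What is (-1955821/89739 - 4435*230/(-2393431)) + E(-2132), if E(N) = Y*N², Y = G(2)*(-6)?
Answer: 70292502699083265851/214784104509 ≈ 3.2727e+8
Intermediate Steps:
G(h) = h*(-8 + h)
Y = 72 (Y = (2*(-8 + 2))*(-6) = (2*(-6))*(-6) = -12*(-6) = 72)
E(N) = 72*N²
(-1955821/89739 - 4435*230/(-2393431)) + E(-2132) = (-1955821/89739 - 4435*230/(-2393431)) + 72*(-2132)² = (-1955821*1/89739 - 1020050*(-1/2393431)) + 72*4545424 = (-1955821/89739 + 1020050/2393431) + 327270528 = -4589584344901/214784104509 + 327270528 = 70292502699083265851/214784104509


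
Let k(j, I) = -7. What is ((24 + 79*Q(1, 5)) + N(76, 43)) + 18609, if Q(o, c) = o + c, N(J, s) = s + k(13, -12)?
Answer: 19143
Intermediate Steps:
N(J, s) = -7 + s (N(J, s) = s - 7 = -7 + s)
Q(o, c) = c + o
((24 + 79*Q(1, 5)) + N(76, 43)) + 18609 = ((24 + 79*(5 + 1)) + (-7 + 43)) + 18609 = ((24 + 79*6) + 36) + 18609 = ((24 + 474) + 36) + 18609 = (498 + 36) + 18609 = 534 + 18609 = 19143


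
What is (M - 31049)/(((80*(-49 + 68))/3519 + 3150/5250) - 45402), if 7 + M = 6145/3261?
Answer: 593933717415/868328245871 ≈ 0.68400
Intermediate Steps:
M = -16682/3261 (M = -7 + 6145/3261 = -16682/3261 ≈ -5.1156)
(M - 31049)/(((80*(-49 + 68))/3519 + 3150/5250) - 45402) = (-16682/3261 - 31049)/(((80*(-49 + 68))/3519 + 3150/5250) - 45402) = -101267471/(3261*(((80*19)*(1/3519) + 3150*(1/5250)) - 45402)) = -101267471/(3261*((1520*(1/3519) + 3/5) - 45402)) = -101267471/(3261*((1520/3519 + 3/5) - 45402)) = -101267471/(3261*(18157/17595 - 45402)) = -101267471/(3261*(-798830033/17595)) = -101267471/3261*(-17595/798830033) = 593933717415/868328245871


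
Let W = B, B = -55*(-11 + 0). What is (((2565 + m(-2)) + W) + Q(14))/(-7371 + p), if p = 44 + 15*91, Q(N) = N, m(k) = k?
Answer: -1591/2981 ≈ -0.53371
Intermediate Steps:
B = 605 (B = -55*(-11) = 605)
W = 605
p = 1409 (p = 44 + 1365 = 1409)
(((2565 + m(-2)) + W) + Q(14))/(-7371 + p) = (((2565 - 2) + 605) + 14)/(-7371 + 1409) = ((2563 + 605) + 14)/(-5962) = (3168 + 14)*(-1/5962) = 3182*(-1/5962) = -1591/2981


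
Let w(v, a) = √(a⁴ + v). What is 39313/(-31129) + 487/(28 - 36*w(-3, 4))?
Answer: -3320978649/2545605104 - 4383*√253/81776 ≈ -2.1571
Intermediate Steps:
w(v, a) = √(v + a⁴)
39313/(-31129) + 487/(28 - 36*w(-3, 4)) = 39313/(-31129) + 487/(28 - 36*√(-3 + 4⁴)) = 39313*(-1/31129) + 487/(28 - 36*√(-3 + 256)) = -39313/31129 + 487/(28 - 36*√253)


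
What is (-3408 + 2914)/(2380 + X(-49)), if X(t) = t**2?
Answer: -494/4781 ≈ -0.10333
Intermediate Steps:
(-3408 + 2914)/(2380 + X(-49)) = (-3408 + 2914)/(2380 + (-49)**2) = -494/(2380 + 2401) = -494/4781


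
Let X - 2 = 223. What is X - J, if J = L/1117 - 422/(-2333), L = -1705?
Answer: 589847616/2605961 ≈ 226.35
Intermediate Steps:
J = -3506391/2605961 (J = -1705/1117 - 422/(-2333) = -1705*1/1117 - 422*(-1/2333) = -1705/1117 + 422/2333 = -3506391/2605961 ≈ -1.3455)
X = 225 (X = 2 + 223 = 225)
X - J = 225 - 1*(-3506391/2605961) = 225 + 3506391/2605961 = 589847616/2605961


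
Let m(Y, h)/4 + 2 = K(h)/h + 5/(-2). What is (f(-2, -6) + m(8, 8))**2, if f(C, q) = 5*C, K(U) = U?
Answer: 576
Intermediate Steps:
m(Y, h) = -14 (m(Y, h) = -8 + 4*(h/h + 5/(-2)) = -8 + 4*(1 + 5*(-1/2)) = -8 + 4*(1 - 5/2) = -8 + 4*(-3/2) = -8 - 6 = -14)
(f(-2, -6) + m(8, 8))**2 = (5*(-2) - 14)**2 = (-10 - 14)**2 = (-24)**2 = 576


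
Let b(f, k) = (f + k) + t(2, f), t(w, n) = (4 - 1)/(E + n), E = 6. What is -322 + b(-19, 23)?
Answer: -4137/13 ≈ -318.23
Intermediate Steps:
t(w, n) = 3/(6 + n) (t(w, n) = (4 - 1)/(6 + n) = 3/(6 + n))
b(f, k) = f + k + 3/(6 + f) (b(f, k) = (f + k) + 3/(6 + f) = f + k + 3/(6 + f))
-322 + b(-19, 23) = -322 + (3 + (6 - 19)*(-19 + 23))/(6 - 19) = -322 + (3 - 13*4)/(-13) = -322 - (3 - 52)/13 = -322 - 1/13*(-49) = -322 + 49/13 = -4137/13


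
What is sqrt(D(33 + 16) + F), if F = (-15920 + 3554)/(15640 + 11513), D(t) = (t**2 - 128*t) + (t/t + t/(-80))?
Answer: I*sqrt(14094231576005)/60340 ≈ 62.218*I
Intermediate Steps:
D(t) = 1 + t**2 - 10241*t/80 (D(t) = (t**2 - 128*t) + (1 + t*(-1/80)) = (t**2 - 128*t) + (1 - t/80) = 1 + t**2 - 10241*t/80)
F = -1374/3017 (F = -12366/27153 = -12366*1/27153 = -1374/3017 ≈ -0.45542)
sqrt(D(33 + 16) + F) = sqrt((1 + (33 + 16)**2 - 10241*(33 + 16)/80) - 1374/3017) = sqrt((1 + 49**2 - 10241/80*49) - 1374/3017) = sqrt((1 + 2401 - 501809/80) - 1374/3017) = sqrt(-309649/80 - 1374/3017) = sqrt(-934320953/241360) = I*sqrt(14094231576005)/60340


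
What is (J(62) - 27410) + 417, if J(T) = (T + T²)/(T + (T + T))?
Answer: -26972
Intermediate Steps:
J(T) = (T + T²)/(3*T) (J(T) = (T + T²)/(T + 2*T) = (T + T²)/((3*T)) = (T + T²)*(1/(3*T)) = (T + T²)/(3*T))
(J(62) - 27410) + 417 = ((⅓ + (⅓)*62) - 27410) + 417 = ((⅓ + 62/3) - 27410) + 417 = (21 - 27410) + 417 = -27389 + 417 = -26972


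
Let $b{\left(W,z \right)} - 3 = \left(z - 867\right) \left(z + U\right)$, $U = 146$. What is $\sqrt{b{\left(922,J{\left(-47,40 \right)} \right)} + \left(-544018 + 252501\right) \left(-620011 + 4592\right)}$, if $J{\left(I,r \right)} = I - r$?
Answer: $2 \sqrt{44851261085} \approx 4.2356 \cdot 10^{5}$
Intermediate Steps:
$b{\left(W,z \right)} = 3 + \left(-867 + z\right) \left(146 + z\right)$ ($b{\left(W,z \right)} = 3 + \left(z - 867\right) \left(z + 146\right) = 3 + \left(-867 + z\right) \left(146 + z\right)$)
$\sqrt{b{\left(922,J{\left(-47,40 \right)} \right)} + \left(-544018 + 252501\right) \left(-620011 + 4592\right)} = \sqrt{\left(-126579 + \left(-47 - 40\right)^{2} - 721 \left(-47 - 40\right)\right) + \left(-544018 + 252501\right) \left(-620011 + 4592\right)} = \sqrt{\left(-126579 + \left(-47 - 40\right)^{2} - 721 \left(-47 - 40\right)\right) - -179405100623} = \sqrt{\left(-126579 + \left(-87\right)^{2} - -62727\right) + 179405100623} = \sqrt{\left(-126579 + 7569 + 62727\right) + 179405100623} = \sqrt{-56283 + 179405100623} = \sqrt{179405044340} = 2 \sqrt{44851261085}$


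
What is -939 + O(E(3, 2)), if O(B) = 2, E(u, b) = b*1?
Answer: -937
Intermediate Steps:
E(u, b) = b
-939 + O(E(3, 2)) = -939 + 2 = -937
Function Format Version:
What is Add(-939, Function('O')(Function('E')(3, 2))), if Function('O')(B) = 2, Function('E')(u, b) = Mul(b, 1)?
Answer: -937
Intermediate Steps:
Function('E')(u, b) = b
Add(-939, Function('O')(Function('E')(3, 2))) = Add(-939, 2) = -937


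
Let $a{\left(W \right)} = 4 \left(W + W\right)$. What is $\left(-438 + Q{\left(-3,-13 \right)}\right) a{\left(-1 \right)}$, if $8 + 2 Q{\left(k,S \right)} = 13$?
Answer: $3484$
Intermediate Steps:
$Q{\left(k,S \right)} = \frac{5}{2}$ ($Q{\left(k,S \right)} = -4 + \frac{1}{2} \cdot 13 = -4 + \frac{13}{2} = \frac{5}{2}$)
$a{\left(W \right)} = 8 W$ ($a{\left(W \right)} = 4 \cdot 2 W = 8 W$)
$\left(-438 + Q{\left(-3,-13 \right)}\right) a{\left(-1 \right)} = \left(-438 + \frac{5}{2}\right) 8 \left(-1\right) = \left(- \frac{871}{2}\right) \left(-8\right) = 3484$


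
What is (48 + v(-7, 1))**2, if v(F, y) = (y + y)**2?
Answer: 2704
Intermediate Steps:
v(F, y) = 4*y**2 (v(F, y) = (2*y)**2 = 4*y**2)
(48 + v(-7, 1))**2 = (48 + 4*1**2)**2 = (48 + 4*1)**2 = (48 + 4)**2 = 52**2 = 2704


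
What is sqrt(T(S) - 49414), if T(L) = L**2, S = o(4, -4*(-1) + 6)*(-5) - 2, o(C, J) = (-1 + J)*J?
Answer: 3*sqrt(17210) ≈ 393.56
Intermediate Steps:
o(C, J) = J*(-1 + J)
S = -452 (S = ((-4*(-1) + 6)*(-1 + (-4*(-1) + 6)))*(-5) - 2 = ((4 + 6)*(-1 + (4 + 6)))*(-5) - 2 = (10*(-1 + 10))*(-5) - 2 = (10*9)*(-5) - 2 = 90*(-5) - 2 = -450 - 2 = -452)
sqrt(T(S) - 49414) = sqrt((-452)**2 - 49414) = sqrt(204304 - 49414) = sqrt(154890) = 3*sqrt(17210)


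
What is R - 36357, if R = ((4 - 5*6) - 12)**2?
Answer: -34913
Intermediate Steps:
R = 1444 (R = ((4 - 30) - 12)**2 = (-26 - 12)**2 = (-38)**2 = 1444)
R - 36357 = 1444 - 36357 = -34913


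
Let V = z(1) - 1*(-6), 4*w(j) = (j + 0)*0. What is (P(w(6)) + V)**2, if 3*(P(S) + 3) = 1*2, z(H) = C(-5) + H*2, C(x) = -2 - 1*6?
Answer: 49/9 ≈ 5.4444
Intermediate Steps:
w(j) = 0 (w(j) = ((j + 0)*0)/4 = (j*0)/4 = (1/4)*0 = 0)
C(x) = -8 (C(x) = -2 - 6 = -8)
z(H) = -8 + 2*H (z(H) = -8 + H*2 = -8 + 2*H)
P(S) = -7/3 (P(S) = -3 + (1*2)/3 = -3 + (1/3)*2 = -3 + 2/3 = -7/3)
V = 0 (V = (-8 + 2*1) - 1*(-6) = (-8 + 2) + 6 = -6 + 6 = 0)
(P(w(6)) + V)**2 = (-7/3 + 0)**2 = (-7/3)**2 = 49/9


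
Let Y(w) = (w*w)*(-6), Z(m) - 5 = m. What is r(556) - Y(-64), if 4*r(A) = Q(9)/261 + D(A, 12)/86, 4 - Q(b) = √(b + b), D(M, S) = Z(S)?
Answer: 2206536365/89784 - √2/348 ≈ 24576.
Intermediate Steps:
Z(m) = 5 + m
D(M, S) = 5 + S
Q(b) = 4 - √2*√b (Q(b) = 4 - √(b + b) = 4 - √(2*b) = 4 - √2*√b)
Y(w) = -6*w² (Y(w) = w²*(-6) = -6*w²)
r(A) = 4781/89784 - √2/348 (r(A) = ((4 - √2*√9)/261 + (5 + 12)/86)/4 = ((4 - 1*√2*3)*(1/261) + 17*(1/86))/4 = ((4 - 3*√2)*(1/261) + 17/86)/4 = ((4/261 - √2/87) + 17/86)/4 = (4781/22446 - √2/87)/4 = 4781/89784 - √2/348)
r(556) - Y(-64) = (4781/89784 - √2/348) - (-6)*(-64)² = (4781/89784 - √2/348) - (-6)*4096 = (4781/89784 - √2/348) - 1*(-24576) = (4781/89784 - √2/348) + 24576 = 2206536365/89784 - √2/348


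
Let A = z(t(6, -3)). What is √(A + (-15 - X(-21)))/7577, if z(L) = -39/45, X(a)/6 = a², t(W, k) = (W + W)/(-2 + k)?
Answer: 2*I*√149730/113655 ≈ 0.0068092*I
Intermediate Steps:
t(W, k) = 2*W/(-2 + k) (t(W, k) = (2*W)/(-2 + k) = 2*W/(-2 + k))
X(a) = 6*a²
z(L) = -13/15 (z(L) = -39*1/45 = -13/15)
A = -13/15 ≈ -0.86667
√(A + (-15 - X(-21)))/7577 = √(-13/15 + (-15 - 6*(-21)²))/7577 = √(-13/15 + (-15 - 6*441))*(1/7577) = √(-13/15 + (-15 - 1*2646))*(1/7577) = √(-13/15 + (-15 - 2646))*(1/7577) = √(-13/15 - 2661)*(1/7577) = √(-39928/15)*(1/7577) = (2*I*√149730/15)*(1/7577) = 2*I*√149730/113655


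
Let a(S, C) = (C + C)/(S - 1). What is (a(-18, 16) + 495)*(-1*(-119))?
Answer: 1115387/19 ≈ 58705.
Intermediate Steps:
a(S, C) = 2*C/(-1 + S) (a(S, C) = (2*C)/(-1 + S) = 2*C/(-1 + S))
(a(-18, 16) + 495)*(-1*(-119)) = (2*16/(-1 - 18) + 495)*(-1*(-119)) = (2*16/(-19) + 495)*119 = (2*16*(-1/19) + 495)*119 = (-32/19 + 495)*119 = (9373/19)*119 = 1115387/19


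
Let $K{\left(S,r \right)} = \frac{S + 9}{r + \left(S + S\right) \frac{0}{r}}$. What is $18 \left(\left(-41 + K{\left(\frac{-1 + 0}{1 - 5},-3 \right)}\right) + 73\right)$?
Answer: $\frac{1041}{2} \approx 520.5$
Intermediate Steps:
$K{\left(S,r \right)} = \frac{9 + S}{r}$ ($K{\left(S,r \right)} = \frac{9 + S}{r + 2 S 0} = \frac{9 + S}{r + 0} = \frac{9 + S}{r}$)
$18 \left(\left(-41 + K{\left(\frac{-1 + 0}{1 - 5},-3 \right)}\right) + 73\right) = 18 \left(\left(-41 + \frac{9 + \frac{-1 + 0}{1 - 5}}{-3}\right) + 73\right) = 18 \left(\left(-41 - \frac{9 - \frac{1}{-4}}{3}\right) + 73\right) = 18 \left(\left(-41 - \frac{9 - - \frac{1}{4}}{3}\right) + 73\right) = 18 \left(\left(-41 - \frac{9 + \frac{1}{4}}{3}\right) + 73\right) = 18 \left(\left(-41 - \frac{37}{12}\right) + 73\right) = 18 \left(- \frac{529}{12} + 73\right) = 18 \cdot \frac{347}{12} = \frac{1041}{2}$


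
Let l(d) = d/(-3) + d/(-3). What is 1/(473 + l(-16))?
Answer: 3/1451 ≈ 0.0020675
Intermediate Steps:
l(d) = -2*d/3 (l(d) = d*(-⅓) + d*(-⅓) = -d/3 - d/3 = -2*d/3)
1/(473 + l(-16)) = 1/(473 - ⅔*(-16)) = 1/(473 + 32/3) = 1/(1451/3) = 3/1451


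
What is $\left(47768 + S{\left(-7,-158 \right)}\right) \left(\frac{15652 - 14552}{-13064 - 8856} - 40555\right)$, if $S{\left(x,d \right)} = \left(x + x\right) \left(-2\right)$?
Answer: $- \frac{531113154915}{274} \approx -1.9384 \cdot 10^{9}$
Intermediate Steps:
$S{\left(x,d \right)} = - 4 x$ ($S{\left(x,d \right)} = 2 x \left(-2\right) = - 4 x$)
$\left(47768 + S{\left(-7,-158 \right)}\right) \left(\frac{15652 - 14552}{-13064 - 8856} - 40555\right) = \left(47768 - -28\right) \left(\frac{15652 - 14552}{-13064 - 8856} - 40555\right) = \left(47768 + 28\right) \left(\frac{1100}{-21920} - 40555\right) = 47796 \left(1100 \left(- \frac{1}{21920}\right) - 40555\right) = 47796 \left(- \frac{55}{1096} - 40555\right) = 47796 \left(- \frac{44448335}{1096}\right) = - \frac{531113154915}{274}$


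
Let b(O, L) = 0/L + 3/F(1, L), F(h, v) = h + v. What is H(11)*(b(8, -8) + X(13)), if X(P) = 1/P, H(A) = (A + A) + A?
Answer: -1056/91 ≈ -11.604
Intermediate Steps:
b(O, L) = 3/(1 + L) (b(O, L) = 0/L + 3/(1 + L) = 0 + 3/(1 + L) = 3/(1 + L))
H(A) = 3*A (H(A) = 2*A + A = 3*A)
H(11)*(b(8, -8) + X(13)) = (3*11)*(3/(1 - 8) + 1/13) = 33*(3/(-7) + 1/13) = 33*(3*(-⅐) + 1/13) = 33*(-3/7 + 1/13) = 33*(-32/91) = -1056/91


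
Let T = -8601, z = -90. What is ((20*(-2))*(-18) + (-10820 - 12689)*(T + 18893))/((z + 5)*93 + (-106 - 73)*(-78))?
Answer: -241953908/6057 ≈ -39946.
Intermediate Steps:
((20*(-2))*(-18) + (-10820 - 12689)*(T + 18893))/((z + 5)*93 + (-106 - 73)*(-78)) = ((20*(-2))*(-18) + (-10820 - 12689)*(-8601 + 18893))/((-90 + 5)*93 + (-106 - 73)*(-78)) = (-40*(-18) - 23509*10292)/(-85*93 - 179*(-78)) = (720 - 241954628)/(-7905 + 13962) = -241953908/6057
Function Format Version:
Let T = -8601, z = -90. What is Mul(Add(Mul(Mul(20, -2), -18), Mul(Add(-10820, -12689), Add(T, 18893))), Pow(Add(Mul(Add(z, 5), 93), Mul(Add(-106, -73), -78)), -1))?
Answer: Rational(-241953908, 6057) ≈ -39946.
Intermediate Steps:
Mul(Add(Mul(Mul(20, -2), -18), Mul(Add(-10820, -12689), Add(T, 18893))), Pow(Add(Mul(Add(z, 5), 93), Mul(Add(-106, -73), -78)), -1)) = Mul(Add(Mul(Mul(20, -2), -18), Mul(Add(-10820, -12689), Add(-8601, 18893))), Pow(Add(Mul(Add(-90, 5), 93), Mul(Add(-106, -73), -78)), -1)) = Mul(Add(Mul(-40, -18), Mul(-23509, 10292)), Pow(Add(Mul(-85, 93), Mul(-179, -78)), -1)) = Mul(Add(720, -241954628), Pow(Add(-7905, 13962), -1)) = Mul(-241953908, Pow(6057, -1)) = Mul(-241953908, Rational(1, 6057)) = Rational(-241953908, 6057)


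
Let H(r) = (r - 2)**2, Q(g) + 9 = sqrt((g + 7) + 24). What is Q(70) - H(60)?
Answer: -3373 + sqrt(101) ≈ -3362.9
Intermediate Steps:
Q(g) = -9 + sqrt(31 + g) (Q(g) = -9 + sqrt((g + 7) + 24) = -9 + sqrt((7 + g) + 24) = -9 + sqrt(31 + g))
H(r) = (-2 + r)**2
Q(70) - H(60) = (-9 + sqrt(31 + 70)) - (-2 + 60)**2 = (-9 + sqrt(101)) - 1*58**2 = (-9 + sqrt(101)) - 1*3364 = (-9 + sqrt(101)) - 3364 = -3373 + sqrt(101)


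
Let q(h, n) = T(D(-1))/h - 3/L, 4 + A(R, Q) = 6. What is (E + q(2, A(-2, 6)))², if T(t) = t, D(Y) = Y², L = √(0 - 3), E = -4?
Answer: 37/4 - 7*I*√3 ≈ 9.25 - 12.124*I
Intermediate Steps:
L = I*√3 (L = √(-3) = I*√3 ≈ 1.732*I)
A(R, Q) = 2 (A(R, Q) = -4 + 6 = 2)
q(h, n) = 1/h + I*√3 (q(h, n) = (-1)²/h - 3*(-I*√3/3) = 1/h - (-1)*I*√3 = 1/h + I*√3)
(E + q(2, A(-2, 6)))² = (-4 + (1/2 + I*√3))² = (-4 + (½ + I*√3))² = (-7/2 + I*√3)²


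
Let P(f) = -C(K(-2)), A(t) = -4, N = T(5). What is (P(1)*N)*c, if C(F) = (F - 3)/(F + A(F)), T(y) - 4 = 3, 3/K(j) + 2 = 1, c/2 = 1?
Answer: -12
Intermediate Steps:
c = 2 (c = 2*1 = 2)
K(j) = -3 (K(j) = 3/(-2 + 1) = 3/(-1) = 3*(-1) = -3)
T(y) = 7 (T(y) = 4 + 3 = 7)
N = 7
C(F) = (-3 + F)/(-4 + F) (C(F) = (F - 3)/(F - 4) = (-3 + F)/(-4 + F))
P(f) = -6/7 (P(f) = -(-3 - 3)/(-4 - 3) = -(-6)/(-7) = -(-1)*(-6)/7 = -1*6/7 = -6/7)
(P(1)*N)*c = -6/7*7*2 = -6*2 = -12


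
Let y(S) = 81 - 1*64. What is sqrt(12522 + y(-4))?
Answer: sqrt(12539) ≈ 111.98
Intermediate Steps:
y(S) = 17 (y(S) = 81 - 64 = 17)
sqrt(12522 + y(-4)) = sqrt(12522 + 17) = sqrt(12539)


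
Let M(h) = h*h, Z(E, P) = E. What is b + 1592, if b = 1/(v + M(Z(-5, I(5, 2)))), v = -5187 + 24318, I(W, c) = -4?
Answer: 30496353/19156 ≈ 1592.0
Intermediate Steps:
v = 19131
M(h) = h²
b = 1/19156 (b = 1/(19131 + (-5)²) = 1/(19131 + 25) = 1/19156 ≈ 5.2203e-5)
b + 1592 = 1/19156 + 1592 = 30496353/19156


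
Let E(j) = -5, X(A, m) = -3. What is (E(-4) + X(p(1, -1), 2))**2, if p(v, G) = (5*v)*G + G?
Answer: 64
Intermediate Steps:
p(v, G) = G + 5*G*v (p(v, G) = 5*G*v + G = G + 5*G*v)
(E(-4) + X(p(1, -1), 2))**2 = (-5 - 3)**2 = (-8)**2 = 64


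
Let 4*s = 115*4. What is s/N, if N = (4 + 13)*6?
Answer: 115/102 ≈ 1.1275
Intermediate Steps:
s = 115 (s = (115*4)/4 = (1/4)*460 = 115)
N = 102 (N = 17*6 = 102)
s/N = 115/102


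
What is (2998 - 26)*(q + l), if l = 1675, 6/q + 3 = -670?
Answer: 3350243468/673 ≈ 4.9781e+6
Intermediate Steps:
q = -6/673 (q = 6/(-3 - 670) = 6/(-673) = 6*(-1/673) = -6/673 ≈ -0.0089153)
(2998 - 26)*(q + l) = (2998 - 26)*(-6/673 + 1675) = 2972*(1127269/673) = 3350243468/673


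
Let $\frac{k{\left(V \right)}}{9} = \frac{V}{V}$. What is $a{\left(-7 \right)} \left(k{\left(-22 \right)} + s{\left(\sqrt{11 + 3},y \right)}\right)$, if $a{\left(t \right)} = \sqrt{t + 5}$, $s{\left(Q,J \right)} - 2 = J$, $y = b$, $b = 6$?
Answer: $17 i \sqrt{2} \approx 24.042 i$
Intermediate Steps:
$y = 6$
$k{\left(V \right)} = 9$ ($k{\left(V \right)} = 9 \frac{V}{V} = 9 \cdot 1 = 9$)
$s{\left(Q,J \right)} = 2 + J$
$a{\left(t \right)} = \sqrt{5 + t}$
$a{\left(-7 \right)} \left(k{\left(-22 \right)} + s{\left(\sqrt{11 + 3},y \right)}\right) = \sqrt{5 - 7} \left(9 + \left(2 + 6\right)\right) = \sqrt{-2} \left(9 + 8\right) = i \sqrt{2} \cdot 17 = 17 i \sqrt{2}$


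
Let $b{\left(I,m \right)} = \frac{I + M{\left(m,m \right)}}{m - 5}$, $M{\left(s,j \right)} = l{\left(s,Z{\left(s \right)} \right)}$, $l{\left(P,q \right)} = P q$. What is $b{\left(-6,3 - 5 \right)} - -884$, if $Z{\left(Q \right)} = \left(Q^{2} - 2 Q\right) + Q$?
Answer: $\frac{6206}{7} \approx 886.57$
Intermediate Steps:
$Z{\left(Q \right)} = Q^{2} - Q$
$M{\left(s,j \right)} = s^{2} \left(-1 + s\right)$ ($M{\left(s,j \right)} = s s \left(-1 + s\right) = s^{2} \left(-1 + s\right)$)
$b{\left(I,m \right)} = \frac{I + m^{2} \left(-1 + m\right)}{-5 + m}$ ($b{\left(I,m \right)} = \frac{I + m^{2} \left(-1 + m\right)}{m - 5} = \frac{I + m^{2} \left(-1 + m\right)}{-5 + m}$)
$b{\left(-6,3 - 5 \right)} - -884 = \frac{-6 + \left(3 - 5\right)^{2} \left(-1 + \left(3 - 5\right)\right)}{-5 + \left(3 - 5\right)} - -884 = \frac{-6 + \left(-2\right)^{2} \left(-1 - 2\right)}{-5 - 2} + 884 = \frac{-6 + 4 \left(-3\right)}{-7} + 884 = - \frac{-6 - 12}{7} + 884 = \left(- \frac{1}{7}\right) \left(-18\right) + 884 = \frac{18}{7} + 884 = \frac{6206}{7}$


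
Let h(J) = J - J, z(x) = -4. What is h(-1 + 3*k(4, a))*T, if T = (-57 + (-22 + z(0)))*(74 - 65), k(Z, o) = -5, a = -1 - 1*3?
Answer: 0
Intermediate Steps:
a = -4 (a = -1 - 3 = -4)
T = -747 (T = (-57 + (-22 - 4))*(74 - 65) = (-57 - 26)*9 = -83*9 = -747)
h(J) = 0
h(-1 + 3*k(4, a))*T = 0*(-747) = 0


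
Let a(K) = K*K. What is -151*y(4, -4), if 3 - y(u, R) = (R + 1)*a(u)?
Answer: -7701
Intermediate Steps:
a(K) = K**2
y(u, R) = 3 - u**2*(1 + R) (y(u, R) = 3 - (R + 1)*u**2 = 3 - (1 + R)*u**2 = 3 - u**2*(1 + R))
-151*y(4, -4) = -151*(3 - 1*4**2 - 1*(-4)*4**2) = -151*(3 - 1*16 - 1*(-4)*16) = -151*(3 - 16 + 64) = -151*51 = -7701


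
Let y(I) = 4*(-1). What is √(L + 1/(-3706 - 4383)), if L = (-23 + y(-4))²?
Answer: 4*√2981241395/8089 ≈ 27.000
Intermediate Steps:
y(I) = -4
L = 729 (L = (-23 - 4)² = (-27)² = 729)
√(L + 1/(-3706 - 4383)) = √(729 + 1/(-3706 - 4383)) = √(729 + 1/(-8089)) = √(729 - 1/8089) = √(5896880/8089) = 4*√2981241395/8089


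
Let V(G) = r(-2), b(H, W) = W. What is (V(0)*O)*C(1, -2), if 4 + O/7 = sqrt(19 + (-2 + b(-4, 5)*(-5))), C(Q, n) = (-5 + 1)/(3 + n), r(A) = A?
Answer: -224 + 112*I*sqrt(2) ≈ -224.0 + 158.39*I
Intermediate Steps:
C(Q, n) = -4/(3 + n)
V(G) = -2
O = -28 + 14*I*sqrt(2) (O = -28 + 7*sqrt(19 + (-2 + 5*(-5))) = -28 + 7*sqrt(19 + (-2 - 25)) = -28 + 7*sqrt(19 - 27) = -28 + 7*sqrt(-8) = -28 + 7*(2*I*sqrt(2)) = -28 + 14*I*sqrt(2) ≈ -28.0 + 19.799*I)
(V(0)*O)*C(1, -2) = (-2*(-28 + 14*I*sqrt(2)))*(-4/(3 - 2)) = (56 - 28*I*sqrt(2))*(-4/1) = (56 - 28*I*sqrt(2))*(-4*1) = (56 - 28*I*sqrt(2))*(-4) = -224 + 112*I*sqrt(2)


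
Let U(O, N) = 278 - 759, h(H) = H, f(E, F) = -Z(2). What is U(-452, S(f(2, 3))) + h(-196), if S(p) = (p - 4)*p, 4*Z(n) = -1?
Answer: -677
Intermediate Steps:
Z(n) = -¼ (Z(n) = (¼)*(-1) = -¼)
f(E, F) = ¼ (f(E, F) = -1*(-¼) = ¼)
S(p) = p*(-4 + p) (S(p) = (-4 + p)*p = p*(-4 + p))
U(O, N) = -481
U(-452, S(f(2, 3))) + h(-196) = -481 - 196 = -677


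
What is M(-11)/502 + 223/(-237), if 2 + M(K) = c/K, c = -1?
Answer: -1236383/1308714 ≈ -0.94473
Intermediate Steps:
M(K) = -2 - 1/K
M(-11)/502 + 223/(-237) = (-2 - 1/(-11))/502 + 223/(-237) = (-2 - 1*(-1/11))*(1/502) + 223*(-1/237) = (-2 + 1/11)*(1/502) - 223/237 = -21/11*1/502 - 223/237 = -21/5522 - 223/237 = -1236383/1308714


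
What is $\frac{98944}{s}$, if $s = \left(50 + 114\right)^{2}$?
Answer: $\frac{6184}{1681} \approx 3.6788$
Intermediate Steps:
$s = 26896$ ($s = 164^{2} = 26896$)
$\frac{98944}{s} = \frac{98944}{26896} = 98944 \cdot \frac{1}{26896} = \frac{6184}{1681}$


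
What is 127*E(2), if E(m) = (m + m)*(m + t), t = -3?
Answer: -508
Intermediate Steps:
E(m) = 2*m*(-3 + m) (E(m) = (m + m)*(m - 3) = (2*m)*(-3 + m) = 2*m*(-3 + m))
127*E(2) = 127*(2*2*(-3 + 2)) = 127*(2*2*(-1)) = 127*(-4) = -508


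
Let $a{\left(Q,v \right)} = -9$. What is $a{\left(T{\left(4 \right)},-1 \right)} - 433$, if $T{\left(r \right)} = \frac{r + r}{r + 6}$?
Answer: $-442$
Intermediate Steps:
$T{\left(r \right)} = \frac{2 r}{6 + r}$
$a{\left(T{\left(4 \right)},-1 \right)} - 433 = -9 - 433 = -442$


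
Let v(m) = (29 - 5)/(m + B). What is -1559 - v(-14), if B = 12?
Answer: -1547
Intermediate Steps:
v(m) = 24/(12 + m) (v(m) = (29 - 5)/(m + 12) = 24/(12 + m))
-1559 - v(-14) = -1559 - 24/(12 - 14) = -1559 - 24/(-2) = -1559 - 24*(-1)/2 = -1559 - 1*(-12) = -1559 + 12 = -1547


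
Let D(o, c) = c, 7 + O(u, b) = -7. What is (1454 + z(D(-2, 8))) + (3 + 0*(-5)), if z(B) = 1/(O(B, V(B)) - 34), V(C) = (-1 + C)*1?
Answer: 69935/48 ≈ 1457.0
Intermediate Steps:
V(C) = -1 + C
O(u, b) = -14 (O(u, b) = -7 - 7 = -14)
z(B) = -1/48 (z(B) = 1/(-14 - 34) = 1/(-48) = -1/48)
(1454 + z(D(-2, 8))) + (3 + 0*(-5)) = (1454 - 1/48) + (3 + 0*(-5)) = 69791/48 + (3 + 0) = 69791/48 + 3 = 69935/48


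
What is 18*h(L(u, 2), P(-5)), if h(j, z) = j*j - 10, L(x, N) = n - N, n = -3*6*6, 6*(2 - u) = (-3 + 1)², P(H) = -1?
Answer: 217620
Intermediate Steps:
u = 4/3 (u = 2 - (-3 + 1)²/6 = 2 - ⅙*(-2)² = 2 - ⅙*4 = 2 - ⅔ = 4/3 ≈ 1.3333)
n = -108 (n = -18*6 = -108)
L(x, N) = -108 - N
h(j, z) = -10 + j² (h(j, z) = j² - 10 = -10 + j²)
18*h(L(u, 2), P(-5)) = 18*(-10 + (-108 - 1*2)²) = 18*(-10 + (-108 - 2)²) = 18*(-10 + (-110)²) = 18*(-10 + 12100) = 18*12090 = 217620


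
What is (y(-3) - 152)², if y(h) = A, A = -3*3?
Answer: 25921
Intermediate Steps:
A = -9
y(h) = -9
(y(-3) - 152)² = (-9 - 152)² = (-161)² = 25921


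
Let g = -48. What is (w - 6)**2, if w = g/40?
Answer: 1296/25 ≈ 51.840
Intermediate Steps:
w = -6/5 (w = -48/40 = -48*1/40 = -6/5 ≈ -1.2000)
(w - 6)**2 = (-6/5 - 6)**2 = (-36/5)**2 = 1296/25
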